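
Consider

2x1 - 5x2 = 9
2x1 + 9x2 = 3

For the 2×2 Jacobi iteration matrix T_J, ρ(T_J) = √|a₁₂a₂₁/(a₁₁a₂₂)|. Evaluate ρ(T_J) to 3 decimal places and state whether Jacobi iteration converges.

a₁₂a₂₁/(a₁₁a₂₂) = (-5)·(2) / ((2)·(9)) = -0.555556
ρ = √|-0.555556| = √0.555556 = 0.745
ρ < 1, so Jacobi converges

0.745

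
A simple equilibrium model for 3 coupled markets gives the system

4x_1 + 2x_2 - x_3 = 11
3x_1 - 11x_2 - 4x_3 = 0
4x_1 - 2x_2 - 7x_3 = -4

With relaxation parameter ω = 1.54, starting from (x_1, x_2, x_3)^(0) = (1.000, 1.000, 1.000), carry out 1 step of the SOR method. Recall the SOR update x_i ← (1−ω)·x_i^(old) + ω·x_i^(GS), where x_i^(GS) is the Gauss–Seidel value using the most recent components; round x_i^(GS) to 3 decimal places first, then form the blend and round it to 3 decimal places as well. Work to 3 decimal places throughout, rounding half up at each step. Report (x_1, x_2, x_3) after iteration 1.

(3.310, 0.290, 3.125)

Iteration 1:
  x_1: GS value = (11 - (2)·1.000 - (-1)·1.000) / (4) = 2.500;  x_1 ← (1−ω)·1.000 + ω·2.500 = 3.310
  x_2: GS value = (0 - (3)·3.310 - (-4)·1.000) / (-11) = 0.539;  x_2 ← (1−ω)·1.000 + ω·0.539 = 0.290
  x_3: GS value = (-4 - (4)·3.310 - (-2)·0.290) / (-7) = 2.380;  x_3 ← (1−ω)·1.000 + ω·2.380 = 3.125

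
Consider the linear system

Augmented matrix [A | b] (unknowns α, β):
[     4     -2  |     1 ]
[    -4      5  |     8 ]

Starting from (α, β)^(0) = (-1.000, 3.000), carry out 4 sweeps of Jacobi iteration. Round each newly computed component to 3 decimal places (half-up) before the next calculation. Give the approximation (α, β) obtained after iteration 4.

Iteration 1:
  α = (1 - (-2)·3.000) / (4) = 1.750
  β = (8 - (-4)·-1.000) / (5) = 0.800
Iteration 2:
  α = (1 - (-2)·0.800) / (4) = 0.650
  β = (8 - (-4)·1.750) / (5) = 3.000
Iteration 3:
  α = (1 - (-2)·3.000) / (4) = 1.750
  β = (8 - (-4)·0.650) / (5) = 2.120
Iteration 4:
  α = (1 - (-2)·2.120) / (4) = 1.310
  β = (8 - (-4)·1.750) / (5) = 3.000

(1.310, 3.000)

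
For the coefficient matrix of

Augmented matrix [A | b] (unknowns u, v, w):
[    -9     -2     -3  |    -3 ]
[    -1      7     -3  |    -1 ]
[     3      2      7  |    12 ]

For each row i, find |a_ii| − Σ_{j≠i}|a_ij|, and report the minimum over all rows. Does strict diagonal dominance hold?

row 1: |-9| − (2+3) = 4
row 2: |7| − (1+3) = 3
row 3: |7| − (3+2) = 2
minimum over rows = 2 → strictly diagonally dominant (convergence guaranteed)

2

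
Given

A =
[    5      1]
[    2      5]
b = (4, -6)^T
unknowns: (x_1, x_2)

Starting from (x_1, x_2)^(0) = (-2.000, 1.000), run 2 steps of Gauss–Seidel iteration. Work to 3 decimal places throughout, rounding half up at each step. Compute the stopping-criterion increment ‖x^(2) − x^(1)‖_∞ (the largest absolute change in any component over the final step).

0.488

Iteration 1:
  x_1 = (4 - (1)·1.000) / (5) = 0.600
  x_2 = (-6 - (2)·0.600) / (5) = -1.440
Iteration 2:
  x_1 = (4 - (1)·-1.440) / (5) = 1.088
  x_2 = (-6 - (2)·1.088) / (5) = -1.635
Change: (0.488, -0.195) → max |·| = 0.488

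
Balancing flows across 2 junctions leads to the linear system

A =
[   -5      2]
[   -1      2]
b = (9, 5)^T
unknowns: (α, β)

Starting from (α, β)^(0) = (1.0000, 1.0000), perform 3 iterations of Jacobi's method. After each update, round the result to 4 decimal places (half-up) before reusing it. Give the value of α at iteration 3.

-1.0800

Iteration 1:
  α = (9 - (2)·1.0000) / (-5) = -1.4000
  β = (5 - (-1)·1.0000) / (2) = 3.0000
Iteration 2:
  α = (9 - (2)·3.0000) / (-5) = -0.6000
  β = (5 - (-1)·-1.4000) / (2) = 1.8000
Iteration 3:
  α = (9 - (2)·1.8000) / (-5) = -1.0800
  β = (5 - (-1)·-0.6000) / (2) = 2.2000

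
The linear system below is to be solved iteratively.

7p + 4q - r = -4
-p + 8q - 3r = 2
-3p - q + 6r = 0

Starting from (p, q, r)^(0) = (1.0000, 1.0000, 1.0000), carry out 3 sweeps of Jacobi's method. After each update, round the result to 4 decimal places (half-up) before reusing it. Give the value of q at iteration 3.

Iteration 1:
  p = (-4 - (4)·1.0000 - (-1)·1.0000) / (7) = -1.0000
  q = (2 - (-1)·1.0000 - (-3)·1.0000) / (8) = 0.7500
  r = (0 - (-3)·1.0000 - (-1)·1.0000) / (6) = 0.6667
Iteration 2:
  p = (-4 - (4)·0.7500 - (-1)·0.6667) / (7) = -0.9048
  q = (2 - (-1)·-1.0000 - (-3)·0.6667) / (8) = 0.3750
  r = (0 - (-3)·-1.0000 - (-1)·0.7500) / (6) = -0.3750
Iteration 3:
  p = (-4 - (4)·0.3750 - (-1)·-0.3750) / (7) = -0.8393
  q = (2 - (-1)·-0.9048 - (-3)·-0.3750) / (8) = -0.0037
  r = (0 - (-3)·-0.9048 - (-1)·0.3750) / (6) = -0.3899

-0.0037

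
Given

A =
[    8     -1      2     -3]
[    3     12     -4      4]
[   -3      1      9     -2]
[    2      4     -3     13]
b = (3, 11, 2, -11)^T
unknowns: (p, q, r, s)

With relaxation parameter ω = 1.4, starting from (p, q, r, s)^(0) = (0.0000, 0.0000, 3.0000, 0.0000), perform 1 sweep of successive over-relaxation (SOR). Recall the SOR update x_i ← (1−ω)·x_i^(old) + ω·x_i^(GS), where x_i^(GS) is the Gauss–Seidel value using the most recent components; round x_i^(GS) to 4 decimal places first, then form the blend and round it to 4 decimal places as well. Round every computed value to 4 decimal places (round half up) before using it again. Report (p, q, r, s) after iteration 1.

Iteration 1:
  p: GS value = (3 - (-1)·0.0000 - (2)·3.0000 - (-3)·0.0000) / (8) = -0.3750;  p ← (1−ω)·0.0000 + ω·-0.3750 = -0.5250
  q: GS value = (11 - (3)·-0.5250 - (-4)·3.0000 - (4)·0.0000) / (12) = 2.0479;  q ← (1−ω)·0.0000 + ω·2.0479 = 2.8671
  r: GS value = (2 - (-3)·-0.5250 - (1)·2.8671 - (-2)·0.0000) / (9) = -0.2713;  r ← (1−ω)·3.0000 + ω·-0.2713 = -1.5798
  s: GS value = (-11 - (2)·-0.5250 - (4)·2.8671 - (-3)·-1.5798) / (13) = -2.0121;  s ← (1−ω)·0.0000 + ω·-2.0121 = -2.8169

(-0.5250, 2.8671, -1.5798, -2.8169)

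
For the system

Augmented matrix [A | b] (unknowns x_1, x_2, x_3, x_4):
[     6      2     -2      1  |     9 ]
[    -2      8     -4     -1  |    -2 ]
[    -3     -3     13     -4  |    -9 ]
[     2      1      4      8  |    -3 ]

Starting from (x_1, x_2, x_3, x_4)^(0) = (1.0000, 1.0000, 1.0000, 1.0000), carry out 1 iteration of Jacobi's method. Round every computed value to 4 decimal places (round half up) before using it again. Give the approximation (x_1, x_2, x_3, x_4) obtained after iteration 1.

Iteration 1:
  x_1 = (9 - (2)·1.0000 - (-2)·1.0000 - (1)·1.0000) / (6) = 1.3333
  x_2 = (-2 - (-2)·1.0000 - (-4)·1.0000 - (-1)·1.0000) / (8) = 0.6250
  x_3 = (-9 - (-3)·1.0000 - (-3)·1.0000 - (-4)·1.0000) / (13) = 0.0769
  x_4 = (-3 - (2)·1.0000 - (1)·1.0000 - (4)·1.0000) / (8) = -1.2500

(1.3333, 0.6250, 0.0769, -1.2500)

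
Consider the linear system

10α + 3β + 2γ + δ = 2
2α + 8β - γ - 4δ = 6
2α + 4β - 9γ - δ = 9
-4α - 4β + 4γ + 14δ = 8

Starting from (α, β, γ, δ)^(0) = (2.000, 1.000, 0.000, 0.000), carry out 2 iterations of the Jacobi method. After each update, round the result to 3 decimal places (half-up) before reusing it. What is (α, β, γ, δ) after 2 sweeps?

(0.004, 1.476, -1.070, 0.646)

Iteration 1:
  α = (2 - (3)·1.000 - (2)·0.000 - (1)·0.000) / (10) = -0.100
  β = (6 - (2)·2.000 - (-1)·0.000 - (-4)·0.000) / (8) = 0.250
  γ = (9 - (2)·2.000 - (4)·1.000 - (-1)·0.000) / (-9) = -0.111
  δ = (8 - (-4)·2.000 - (-4)·1.000 - (4)·0.000) / (14) = 1.429
Iteration 2:
  α = (2 - (3)·0.250 - (2)·-0.111 - (1)·1.429) / (10) = 0.004
  β = (6 - (2)·-0.100 - (-1)·-0.111 - (-4)·1.429) / (8) = 1.476
  γ = (9 - (2)·-0.100 - (4)·0.250 - (-1)·1.429) / (-9) = -1.070
  δ = (8 - (-4)·-0.100 - (-4)·0.250 - (4)·-0.111) / (14) = 0.646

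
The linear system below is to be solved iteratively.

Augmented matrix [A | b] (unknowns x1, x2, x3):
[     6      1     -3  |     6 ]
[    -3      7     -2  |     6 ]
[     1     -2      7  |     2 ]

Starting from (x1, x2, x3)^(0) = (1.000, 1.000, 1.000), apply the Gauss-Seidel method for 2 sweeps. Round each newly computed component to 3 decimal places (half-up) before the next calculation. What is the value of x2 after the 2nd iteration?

1.456

Iteration 1:
  x1 = (6 - (1)·1.000 - (-3)·1.000) / (6) = 1.333
  x2 = (6 - (-3)·1.333 - (-2)·1.000) / (7) = 1.714
  x3 = (2 - (1)·1.333 - (-2)·1.714) / (7) = 0.585
Iteration 2:
  x1 = (6 - (1)·1.714 - (-3)·0.585) / (6) = 1.007
  x2 = (6 - (-3)·1.007 - (-2)·0.585) / (7) = 1.456
  x3 = (2 - (1)·1.007 - (-2)·1.456) / (7) = 0.558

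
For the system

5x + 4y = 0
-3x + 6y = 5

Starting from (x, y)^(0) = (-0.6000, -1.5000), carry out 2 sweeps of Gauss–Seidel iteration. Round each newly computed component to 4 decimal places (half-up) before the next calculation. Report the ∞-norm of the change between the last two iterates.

Iteration 1:
  x = (0 - (4)·-1.5000) / (5) = 1.2000
  y = (5 - (-3)·1.2000) / (6) = 1.4333
Iteration 2:
  x = (0 - (4)·1.4333) / (5) = -1.1466
  y = (5 - (-3)·-1.1466) / (6) = 0.2600
Change: (-2.3466, -1.1733) → max |·| = 2.3466

2.3466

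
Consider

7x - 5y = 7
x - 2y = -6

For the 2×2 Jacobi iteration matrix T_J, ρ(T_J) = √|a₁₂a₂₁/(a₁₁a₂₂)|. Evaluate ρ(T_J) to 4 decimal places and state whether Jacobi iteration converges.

0.5976

a₁₂a₂₁/(a₁₁a₂₂) = (-5)·(1) / ((7)·(-2)) = 0.357143
ρ = √|0.357143| = √0.357143 = 0.5976
ρ < 1, so Jacobi converges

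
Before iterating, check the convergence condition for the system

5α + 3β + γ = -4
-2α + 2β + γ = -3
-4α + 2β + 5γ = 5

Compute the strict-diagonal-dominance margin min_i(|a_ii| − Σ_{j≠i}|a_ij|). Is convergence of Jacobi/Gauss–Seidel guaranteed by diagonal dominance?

-1

row 1: |5| − (3+1) = 1
row 2: |2| − (2+1) = -1
row 3: |5| − (4+2) = -1
minimum over rows = -1 → not strictly diagonally dominant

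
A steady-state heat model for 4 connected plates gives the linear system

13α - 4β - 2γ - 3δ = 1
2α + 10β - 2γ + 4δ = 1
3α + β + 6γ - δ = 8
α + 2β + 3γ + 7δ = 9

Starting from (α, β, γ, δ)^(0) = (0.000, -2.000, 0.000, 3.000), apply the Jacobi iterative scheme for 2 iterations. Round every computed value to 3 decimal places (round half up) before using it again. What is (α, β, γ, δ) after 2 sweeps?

Iteration 1:
  α = (1 - (-4)·-2.000 - (-2)·0.000 - (-3)·3.000) / (13) = 0.154
  β = (1 - (2)·0.000 - (-2)·0.000 - (4)·3.000) / (10) = -1.100
  γ = (8 - (3)·0.000 - (1)·-2.000 - (-1)·3.000) / (6) = 2.167
  δ = (9 - (1)·0.000 - (2)·-2.000 - (3)·0.000) / (7) = 1.857
Iteration 2:
  α = (1 - (-4)·-1.100 - (-2)·2.167 - (-3)·1.857) / (13) = 0.500
  β = (1 - (2)·0.154 - (-2)·2.167 - (4)·1.857) / (10) = -0.240
  γ = (8 - (3)·0.154 - (1)·-1.100 - (-1)·1.857) / (6) = 1.749
  δ = (9 - (1)·0.154 - (2)·-1.100 - (3)·2.167) / (7) = 0.649

(0.500, -0.240, 1.749, 0.649)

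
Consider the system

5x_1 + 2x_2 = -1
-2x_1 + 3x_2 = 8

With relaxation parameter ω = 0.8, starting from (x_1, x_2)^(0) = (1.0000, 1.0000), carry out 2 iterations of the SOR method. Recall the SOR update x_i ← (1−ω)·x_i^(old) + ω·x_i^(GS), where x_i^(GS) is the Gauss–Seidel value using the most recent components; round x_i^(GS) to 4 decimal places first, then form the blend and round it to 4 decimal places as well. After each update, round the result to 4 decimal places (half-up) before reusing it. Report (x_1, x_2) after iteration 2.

Iteration 1:
  x_1: GS value = (-1 - (2)·1.0000) / (5) = -0.6000;  x_1 ← (1−ω)·1.0000 + ω·-0.6000 = -0.2800
  x_2: GS value = (8 - (-2)·-0.2800) / (3) = 2.4800;  x_2 ← (1−ω)·1.0000 + ω·2.4800 = 2.1840
Iteration 2:
  x_1: GS value = (-1 - (2)·2.1840) / (5) = -1.0736;  x_1 ← (1−ω)·-0.2800 + ω·-1.0736 = -0.9149
  x_2: GS value = (8 - (-2)·-0.9149) / (3) = 2.0567;  x_2 ← (1−ω)·2.1840 + ω·2.0567 = 2.0822

(-0.9149, 2.0822)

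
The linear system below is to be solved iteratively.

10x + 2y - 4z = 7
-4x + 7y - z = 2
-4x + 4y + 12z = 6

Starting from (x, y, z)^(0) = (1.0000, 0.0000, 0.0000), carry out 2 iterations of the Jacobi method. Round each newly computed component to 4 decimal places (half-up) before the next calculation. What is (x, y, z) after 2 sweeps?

Iteration 1:
  x = (7 - (2)·0.0000 - (-4)·0.0000) / (10) = 0.7000
  y = (2 - (-4)·1.0000 - (-1)·0.0000) / (7) = 0.8571
  z = (6 - (-4)·1.0000 - (4)·0.0000) / (12) = 0.8333
Iteration 2:
  x = (7 - (2)·0.8571 - (-4)·0.8333) / (10) = 0.8619
  y = (2 - (-4)·0.7000 - (-1)·0.8333) / (7) = 0.8048
  z = (6 - (-4)·0.7000 - (4)·0.8571) / (12) = 0.4476

(0.8619, 0.8048, 0.4476)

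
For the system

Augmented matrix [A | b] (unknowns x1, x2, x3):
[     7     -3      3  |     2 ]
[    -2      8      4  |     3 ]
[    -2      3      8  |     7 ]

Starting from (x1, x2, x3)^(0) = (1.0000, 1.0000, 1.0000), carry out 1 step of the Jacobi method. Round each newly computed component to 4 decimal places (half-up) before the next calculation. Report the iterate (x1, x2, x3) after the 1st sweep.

(0.2857, 0.1250, 0.7500)

Iteration 1:
  x1 = (2 - (-3)·1.0000 - (3)·1.0000) / (7) = 0.2857
  x2 = (3 - (-2)·1.0000 - (4)·1.0000) / (8) = 0.1250
  x3 = (7 - (-2)·1.0000 - (3)·1.0000) / (8) = 0.7500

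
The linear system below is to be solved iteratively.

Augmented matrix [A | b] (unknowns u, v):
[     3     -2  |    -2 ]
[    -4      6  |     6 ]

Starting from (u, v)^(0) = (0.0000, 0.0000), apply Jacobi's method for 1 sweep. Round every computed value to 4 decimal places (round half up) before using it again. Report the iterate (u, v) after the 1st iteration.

(-0.6667, 1.0000)

Iteration 1:
  u = (-2 - (-2)·0.0000) / (3) = -0.6667
  v = (6 - (-4)·0.0000) / (6) = 1.0000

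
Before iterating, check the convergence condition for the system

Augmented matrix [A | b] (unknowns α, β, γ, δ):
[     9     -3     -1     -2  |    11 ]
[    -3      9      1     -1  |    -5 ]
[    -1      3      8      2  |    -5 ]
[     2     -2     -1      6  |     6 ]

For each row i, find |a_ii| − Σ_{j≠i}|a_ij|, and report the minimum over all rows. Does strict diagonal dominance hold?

row 1: |9| − (3+1+2) = 3
row 2: |9| − (3+1+1) = 4
row 3: |8| − (1+3+2) = 2
row 4: |6| − (2+2+1) = 1
minimum over rows = 1 → strictly diagonally dominant (convergence guaranteed)

1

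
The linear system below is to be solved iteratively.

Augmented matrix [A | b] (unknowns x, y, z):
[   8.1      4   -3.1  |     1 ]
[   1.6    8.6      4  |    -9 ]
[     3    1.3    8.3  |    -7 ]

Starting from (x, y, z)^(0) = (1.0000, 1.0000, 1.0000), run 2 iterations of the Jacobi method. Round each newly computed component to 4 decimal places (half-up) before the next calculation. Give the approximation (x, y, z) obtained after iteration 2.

(0.4408, -0.4156, -0.5819)

Iteration 1:
  x = (1 - (4)·1.0000 - (-3.1)·1.0000) / (8.1) = 0.0123
  y = (-9 - (1.6)·1.0000 - (4)·1.0000) / (8.6) = -1.6977
  z = (-7 - (3)·1.0000 - (1.3)·1.0000) / (8.3) = -1.3614
Iteration 2:
  x = (1 - (4)·-1.6977 - (-3.1)·-1.3614) / (8.1) = 0.4408
  y = (-9 - (1.6)·0.0123 - (4)·-1.3614) / (8.6) = -0.4156
  z = (-7 - (3)·0.0123 - (1.3)·-1.6977) / (8.3) = -0.5819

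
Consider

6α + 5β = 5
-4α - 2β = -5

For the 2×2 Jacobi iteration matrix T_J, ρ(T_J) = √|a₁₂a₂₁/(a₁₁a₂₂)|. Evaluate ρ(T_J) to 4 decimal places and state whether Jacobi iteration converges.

a₁₂a₂₁/(a₁₁a₂₂) = (5)·(-4) / ((6)·(-2)) = 1.666667
ρ = √|1.666667| = √1.666667 = 1.2910
ρ > 1, so Jacobi diverges

1.2910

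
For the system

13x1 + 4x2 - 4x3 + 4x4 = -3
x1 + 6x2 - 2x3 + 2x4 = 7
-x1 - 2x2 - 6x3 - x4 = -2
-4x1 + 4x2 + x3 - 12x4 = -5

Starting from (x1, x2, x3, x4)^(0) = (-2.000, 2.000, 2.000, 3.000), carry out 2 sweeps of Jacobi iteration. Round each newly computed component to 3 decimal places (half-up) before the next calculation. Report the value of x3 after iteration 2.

-0.183

Iteration 1:
  x1 = (-3 - (4)·2.000 - (-4)·2.000 - (4)·3.000) / (13) = -1.154
  x2 = (7 - (1)·-2.000 - (-2)·2.000 - (2)·3.000) / (6) = 1.167
  x3 = (-2 - (-1)·-2.000 - (-2)·2.000 - (-1)·3.000) / (-6) = -0.500
  x4 = (-5 - (-4)·-2.000 - (4)·2.000 - (1)·2.000) / (-12) = 1.917
Iteration 2:
  x1 = (-3 - (4)·1.167 - (-4)·-0.500 - (4)·1.917) / (13) = -1.334
  x2 = (7 - (1)·-1.154 - (-2)·-0.500 - (2)·1.917) / (6) = 0.553
  x3 = (-2 - (-1)·-1.154 - (-2)·1.167 - (-1)·1.917) / (-6) = -0.183
  x4 = (-5 - (-4)·-1.154 - (4)·1.167 - (1)·-0.500) / (-12) = 1.149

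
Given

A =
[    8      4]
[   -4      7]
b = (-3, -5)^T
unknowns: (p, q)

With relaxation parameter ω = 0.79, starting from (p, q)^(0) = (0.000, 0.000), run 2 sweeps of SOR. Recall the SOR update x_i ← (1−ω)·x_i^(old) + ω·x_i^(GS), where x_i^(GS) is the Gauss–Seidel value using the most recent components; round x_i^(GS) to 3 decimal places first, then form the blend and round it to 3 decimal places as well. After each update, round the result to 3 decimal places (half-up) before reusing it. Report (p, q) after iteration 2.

(-0.083, -0.749)

Iteration 1:
  p: GS value = (-3 - (4)·0.000) / (8) = -0.375;  p ← (1−ω)·0.000 + ω·-0.375 = -0.296
  q: GS value = (-5 - (-4)·-0.296) / (7) = -0.883;  q ← (1−ω)·0.000 + ω·-0.883 = -0.698
Iteration 2:
  p: GS value = (-3 - (4)·-0.698) / (8) = -0.026;  p ← (1−ω)·-0.296 + ω·-0.026 = -0.083
  q: GS value = (-5 - (-4)·-0.083) / (7) = -0.762;  q ← (1−ω)·-0.698 + ω·-0.762 = -0.749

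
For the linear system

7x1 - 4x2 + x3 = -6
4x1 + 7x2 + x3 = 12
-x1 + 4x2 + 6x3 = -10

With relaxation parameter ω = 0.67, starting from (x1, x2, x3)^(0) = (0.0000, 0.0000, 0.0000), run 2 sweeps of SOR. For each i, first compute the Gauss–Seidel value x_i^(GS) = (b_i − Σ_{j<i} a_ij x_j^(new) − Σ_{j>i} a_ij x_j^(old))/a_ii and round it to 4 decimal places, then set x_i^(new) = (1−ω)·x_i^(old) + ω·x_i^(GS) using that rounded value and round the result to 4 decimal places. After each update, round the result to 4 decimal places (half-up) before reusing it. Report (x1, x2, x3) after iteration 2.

Iteration 1:
  x1: GS value = (-6 - (-4)·0.0000 - (1)·0.0000) / (7) = -0.8571;  x1 ← (1−ω)·0.0000 + ω·-0.8571 = -0.5743
  x2: GS value = (12 - (4)·-0.5743 - (1)·0.0000) / (7) = 2.0425;  x2 ← (1−ω)·0.0000 + ω·2.0425 = 1.3685
  x3: GS value = (-10 - (-1)·-0.5743 - (4)·1.3685) / (6) = -2.6747;  x3 ← (1−ω)·0.0000 + ω·-2.6747 = -1.7920
Iteration 2:
  x1: GS value = (-6 - (-4)·1.3685 - (1)·-1.7920) / (7) = 0.1809;  x1 ← (1−ω)·-0.5743 + ω·0.1809 = -0.0683
  x2: GS value = (12 - (4)·-0.0683 - (1)·-1.7920) / (7) = 2.0093;  x2 ← (1−ω)·1.3685 + ω·2.0093 = 1.7978
  x3: GS value = (-10 - (-1)·-0.0683 - (4)·1.7978) / (6) = -2.8766;  x3 ← (1−ω)·-1.7920 + ω·-2.8766 = -2.5187

(-0.0683, 1.7978, -2.5187)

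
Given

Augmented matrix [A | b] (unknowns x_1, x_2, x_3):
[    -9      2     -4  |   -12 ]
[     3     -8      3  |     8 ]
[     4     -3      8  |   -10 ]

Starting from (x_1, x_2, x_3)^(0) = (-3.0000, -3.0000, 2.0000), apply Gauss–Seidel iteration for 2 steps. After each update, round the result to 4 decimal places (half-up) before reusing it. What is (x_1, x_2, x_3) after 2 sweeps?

Iteration 1:
  x_1 = (-12 - (2)·-3.0000 - (-4)·2.0000) / (-9) = -0.2222
  x_2 = (8 - (3)·-0.2222 - (3)·2.0000) / (-8) = -0.3333
  x_3 = (-10 - (4)·-0.2222 - (-3)·-0.3333) / (8) = -1.2639
Iteration 2:
  x_1 = (-12 - (2)·-0.3333 - (-4)·-1.2639) / (-9) = 1.8210
  x_2 = (8 - (3)·1.8210 - (3)·-1.2639) / (-8) = -0.7911
  x_3 = (-10 - (4)·1.8210 - (-3)·-0.7911) / (8) = -2.4572

(1.8210, -0.7911, -2.4572)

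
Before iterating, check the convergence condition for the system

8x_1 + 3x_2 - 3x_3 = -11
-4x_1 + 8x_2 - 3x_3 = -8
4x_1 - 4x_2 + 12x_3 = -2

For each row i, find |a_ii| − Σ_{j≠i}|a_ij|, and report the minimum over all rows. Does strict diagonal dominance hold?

row 1: |8| − (3+3) = 2
row 2: |8| − (4+3) = 1
row 3: |12| − (4+4) = 4
minimum over rows = 1 → strictly diagonally dominant (convergence guaranteed)

1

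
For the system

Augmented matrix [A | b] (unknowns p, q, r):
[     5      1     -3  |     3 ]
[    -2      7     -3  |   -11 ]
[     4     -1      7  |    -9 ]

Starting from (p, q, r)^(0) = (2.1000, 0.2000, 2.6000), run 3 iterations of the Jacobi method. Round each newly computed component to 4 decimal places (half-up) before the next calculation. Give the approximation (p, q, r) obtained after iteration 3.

Iteration 1:
  p = (3 - (1)·0.2000 - (-3)·2.6000) / (5) = 2.1200
  q = (-11 - (-2)·2.1000 - (-3)·2.6000) / (7) = 0.1429
  r = (-9 - (4)·2.1000 - (-1)·0.2000) / (7) = -2.4571
Iteration 2:
  p = (3 - (1)·0.1429 - (-3)·-2.4571) / (5) = -0.9028
  q = (-11 - (-2)·2.1200 - (-3)·-2.4571) / (7) = -2.0188
  r = (-9 - (4)·2.1200 - (-1)·0.1429) / (7) = -2.4767
Iteration 3:
  p = (3 - (1)·-2.0188 - (-3)·-2.4767) / (5) = -0.4823
  q = (-11 - (-2)·-0.9028 - (-3)·-2.4767) / (7) = -2.8908
  r = (-9 - (4)·-0.9028 - (-1)·-2.0188) / (7) = -1.0582

(-0.4823, -2.8908, -1.0582)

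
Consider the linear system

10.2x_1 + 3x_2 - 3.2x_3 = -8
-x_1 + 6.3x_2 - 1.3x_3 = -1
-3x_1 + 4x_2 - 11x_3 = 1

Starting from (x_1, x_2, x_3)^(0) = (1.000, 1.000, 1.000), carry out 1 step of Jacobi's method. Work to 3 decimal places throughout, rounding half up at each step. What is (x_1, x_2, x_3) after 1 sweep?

(-0.765, 0.206, 0.000)

Iteration 1:
  x_1 = (-8 - (3)·1.000 - (-3.2)·1.000) / (10.2) = -0.765
  x_2 = (-1 - (-1)·1.000 - (-1.3)·1.000) / (6.3) = 0.206
  x_3 = (1 - (-3)·1.000 - (4)·1.000) / (-11) = 0.000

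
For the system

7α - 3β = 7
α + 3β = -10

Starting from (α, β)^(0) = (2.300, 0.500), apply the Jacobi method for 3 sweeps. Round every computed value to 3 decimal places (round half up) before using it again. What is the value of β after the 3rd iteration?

Iteration 1:
  α = (7 - (-3)·0.500) / (7) = 1.214
  β = (-10 - (1)·2.300) / (3) = -4.100
Iteration 2:
  α = (7 - (-3)·-4.100) / (7) = -0.757
  β = (-10 - (1)·1.214) / (3) = -3.738
Iteration 3:
  α = (7 - (-3)·-3.738) / (7) = -0.602
  β = (-10 - (1)·-0.757) / (3) = -3.081

-3.081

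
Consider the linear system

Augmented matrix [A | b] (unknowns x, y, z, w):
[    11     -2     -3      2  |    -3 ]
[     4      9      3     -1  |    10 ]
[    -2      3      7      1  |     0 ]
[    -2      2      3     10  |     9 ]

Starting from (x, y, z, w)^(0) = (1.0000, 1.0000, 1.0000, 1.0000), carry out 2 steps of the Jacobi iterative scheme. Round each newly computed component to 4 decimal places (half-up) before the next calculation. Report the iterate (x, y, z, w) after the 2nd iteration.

Iteration 1:
  x = (-3 - (-2)·1.0000 - (-3)·1.0000 - (2)·1.0000) / (11) = 0.0000
  y = (10 - (4)·1.0000 - (3)·1.0000 - (-1)·1.0000) / (9) = 0.4444
  z = (0 - (-2)·1.0000 - (3)·1.0000 - (1)·1.0000) / (7) = -0.2857
  w = (9 - (-2)·1.0000 - (2)·1.0000 - (3)·1.0000) / (10) = 0.6000
Iteration 2:
  x = (-3 - (-2)·0.4444 - (-3)·-0.2857 - (2)·0.6000) / (11) = -0.3789
  y = (10 - (4)·0.0000 - (3)·-0.2857 - (-1)·0.6000) / (9) = 1.2730
  z = (0 - (-2)·0.0000 - (3)·0.4444 - (1)·0.6000) / (7) = -0.2762
  w = (9 - (-2)·0.0000 - (2)·0.4444 - (3)·-0.2857) / (10) = 0.8968

(-0.3789, 1.2730, -0.2762, 0.8968)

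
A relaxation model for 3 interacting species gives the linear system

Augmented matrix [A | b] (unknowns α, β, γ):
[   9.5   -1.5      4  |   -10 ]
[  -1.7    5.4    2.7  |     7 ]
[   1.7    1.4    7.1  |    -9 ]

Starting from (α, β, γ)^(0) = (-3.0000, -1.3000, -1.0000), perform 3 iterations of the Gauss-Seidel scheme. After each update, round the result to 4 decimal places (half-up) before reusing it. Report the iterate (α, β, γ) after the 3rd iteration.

(-0.0830, 2.0640, -1.6547)

Iteration 1:
  α = (-10 - (-1.5)·-1.3000 - (4)·-1.0000) / (9.5) = -0.8368
  β = (7 - (-1.7)·-0.8368 - (2.7)·-1.0000) / (5.4) = 1.5329
  γ = (-9 - (1.7)·-0.8368 - (1.4)·1.5329) / (7.1) = -1.3695
Iteration 2:
  α = (-10 - (-1.5)·1.5329 - (4)·-1.3695) / (9.5) = -0.2340
  β = (7 - (-1.7)·-0.2340 - (2.7)·-1.3695) / (5.4) = 1.9074
  γ = (-9 - (1.7)·-0.2340 - (1.4)·1.9074) / (7.1) = -1.5877
Iteration 3:
  α = (-10 - (-1.5)·1.9074 - (4)·-1.5877) / (9.5) = -0.0830
  β = (7 - (-1.7)·-0.0830 - (2.7)·-1.5877) / (5.4) = 2.0640
  γ = (-9 - (1.7)·-0.0830 - (1.4)·2.0640) / (7.1) = -1.6547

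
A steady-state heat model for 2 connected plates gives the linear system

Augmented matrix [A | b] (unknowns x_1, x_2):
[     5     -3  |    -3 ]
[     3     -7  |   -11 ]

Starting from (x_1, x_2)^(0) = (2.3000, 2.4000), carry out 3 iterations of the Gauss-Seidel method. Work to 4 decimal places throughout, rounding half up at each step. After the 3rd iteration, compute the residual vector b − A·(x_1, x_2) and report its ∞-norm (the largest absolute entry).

0.0928

Iteration 1:
  x_1 = (-3 - (-3)·2.4000) / (5) = 0.8400
  x_2 = (-11 - (3)·0.8400) / (-7) = 1.9314
Iteration 2:
  x_1 = (-3 - (-3)·1.9314) / (5) = 0.5588
  x_2 = (-11 - (3)·0.5588) / (-7) = 1.8109
Iteration 3:
  x_1 = (-3 - (-3)·1.8109) / (5) = 0.4865
  x_2 = (-11 - (3)·0.4865) / (-7) = 1.7799
Residual b − A·x = (-0.0928, -0.0002); ∞-norm = 0.0928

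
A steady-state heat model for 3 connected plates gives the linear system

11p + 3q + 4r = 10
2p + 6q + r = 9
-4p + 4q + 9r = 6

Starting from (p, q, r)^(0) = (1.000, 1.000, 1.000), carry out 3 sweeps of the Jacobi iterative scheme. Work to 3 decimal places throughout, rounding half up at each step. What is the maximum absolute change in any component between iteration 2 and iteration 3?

0.079

Iteration 1:
  p = (10 - (3)·1.000 - (4)·1.000) / (11) = 0.273
  q = (9 - (2)·1.000 - (1)·1.000) / (6) = 1.000
  r = (6 - (-4)·1.000 - (4)·1.000) / (9) = 0.667
Iteration 2:
  p = (10 - (3)·1.000 - (4)·0.667) / (11) = 0.394
  q = (9 - (2)·0.273 - (1)·0.667) / (6) = 1.298
  r = (6 - (-4)·0.273 - (4)·1.000) / (9) = 0.344
Iteration 3:
  p = (10 - (3)·1.298 - (4)·0.344) / (11) = 0.430
  q = (9 - (2)·0.394 - (1)·0.344) / (6) = 1.311
  r = (6 - (-4)·0.394 - (4)·1.298) / (9) = 0.265
Change: (0.036, 0.013, -0.079) → max |·| = 0.079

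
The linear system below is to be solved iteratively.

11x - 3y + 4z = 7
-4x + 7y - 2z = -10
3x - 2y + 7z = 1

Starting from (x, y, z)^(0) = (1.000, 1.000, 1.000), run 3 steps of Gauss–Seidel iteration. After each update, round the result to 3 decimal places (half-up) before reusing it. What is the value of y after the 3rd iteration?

-1.289

Iteration 1:
  x = (7 - (-3)·1.000 - (4)·1.000) / (11) = 0.545
  y = (-10 - (-4)·0.545 - (-2)·1.000) / (7) = -0.831
  z = (1 - (3)·0.545 - (-2)·-0.831) / (7) = -0.328
Iteration 2:
  x = (7 - (-3)·-0.831 - (4)·-0.328) / (11) = 0.529
  y = (-10 - (-4)·0.529 - (-2)·-0.328) / (7) = -1.220
  z = (1 - (3)·0.529 - (-2)·-1.220) / (7) = -0.432
Iteration 3:
  x = (7 - (-3)·-1.220 - (4)·-0.432) / (11) = 0.461
  y = (-10 - (-4)·0.461 - (-2)·-0.432) / (7) = -1.289
  z = (1 - (3)·0.461 - (-2)·-1.289) / (7) = -0.423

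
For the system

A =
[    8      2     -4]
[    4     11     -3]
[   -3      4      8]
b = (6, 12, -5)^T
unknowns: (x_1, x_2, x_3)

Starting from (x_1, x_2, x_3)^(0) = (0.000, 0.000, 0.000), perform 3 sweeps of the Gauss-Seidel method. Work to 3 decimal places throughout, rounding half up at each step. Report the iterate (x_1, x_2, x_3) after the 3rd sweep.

Iteration 1:
  x_1 = (6 - (2)·0.000 - (-4)·0.000) / (8) = 0.750
  x_2 = (12 - (4)·0.750 - (-3)·0.000) / (11) = 0.818
  x_3 = (-5 - (-3)·0.750 - (4)·0.818) / (8) = -0.753
Iteration 2:
  x_1 = (6 - (2)·0.818 - (-4)·-0.753) / (8) = 0.169
  x_2 = (12 - (4)·0.169 - (-3)·-0.753) / (11) = 0.824
  x_3 = (-5 - (-3)·0.169 - (4)·0.824) / (8) = -0.974
Iteration 3:
  x_1 = (6 - (2)·0.824 - (-4)·-0.974) / (8) = 0.057
  x_2 = (12 - (4)·0.057 - (-3)·-0.974) / (11) = 0.805
  x_3 = (-5 - (-3)·0.057 - (4)·0.805) / (8) = -1.006

(0.057, 0.805, -1.006)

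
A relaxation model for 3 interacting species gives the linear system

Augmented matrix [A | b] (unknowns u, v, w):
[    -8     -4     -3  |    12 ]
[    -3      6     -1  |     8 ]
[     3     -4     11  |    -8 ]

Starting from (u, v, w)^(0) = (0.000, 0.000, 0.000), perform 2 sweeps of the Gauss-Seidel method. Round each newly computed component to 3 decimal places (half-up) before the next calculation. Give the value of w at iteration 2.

-0.089

Iteration 1:
  u = (12 - (-4)·0.000 - (-3)·0.000) / (-8) = -1.500
  v = (8 - (-3)·-1.500 - (-1)·0.000) / (6) = 0.583
  w = (-8 - (3)·-1.500 - (-4)·0.583) / (11) = -0.106
Iteration 2:
  u = (12 - (-4)·0.583 - (-3)·-0.106) / (-8) = -1.752
  v = (8 - (-3)·-1.752 - (-1)·-0.106) / (6) = 0.440
  w = (-8 - (3)·-1.752 - (-4)·0.440) / (11) = -0.089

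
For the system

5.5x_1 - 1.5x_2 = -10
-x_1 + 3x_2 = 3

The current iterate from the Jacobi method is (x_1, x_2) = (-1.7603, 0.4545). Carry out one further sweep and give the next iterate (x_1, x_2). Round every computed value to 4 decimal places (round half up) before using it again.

(-1.6942, 0.4132)

One sweep:
  x_1 = (-10 - (-1.5)·0.4545) / (5.5) = -1.6942
  x_2 = (3 - (-1)·-1.7603) / (3) = 0.4132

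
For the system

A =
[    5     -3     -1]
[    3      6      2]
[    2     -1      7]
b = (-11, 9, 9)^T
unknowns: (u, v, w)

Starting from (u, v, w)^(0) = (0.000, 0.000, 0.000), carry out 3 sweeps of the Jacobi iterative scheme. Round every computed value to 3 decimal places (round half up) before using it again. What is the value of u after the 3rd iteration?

-0.472

Iteration 1:
  u = (-11 - (-3)·0.000 - (-1)·0.000) / (5) = -2.200
  v = (9 - (3)·0.000 - (2)·0.000) / (6) = 1.500
  w = (9 - (2)·0.000 - (-1)·0.000) / (7) = 1.286
Iteration 2:
  u = (-11 - (-3)·1.500 - (-1)·1.286) / (5) = -1.043
  v = (9 - (3)·-2.200 - (2)·1.286) / (6) = 2.171
  w = (9 - (2)·-2.200 - (-1)·1.500) / (7) = 2.129
Iteration 3:
  u = (-11 - (-3)·2.171 - (-1)·2.129) / (5) = -0.472
  v = (9 - (3)·-1.043 - (2)·2.129) / (6) = 1.312
  w = (9 - (2)·-1.043 - (-1)·2.171) / (7) = 1.894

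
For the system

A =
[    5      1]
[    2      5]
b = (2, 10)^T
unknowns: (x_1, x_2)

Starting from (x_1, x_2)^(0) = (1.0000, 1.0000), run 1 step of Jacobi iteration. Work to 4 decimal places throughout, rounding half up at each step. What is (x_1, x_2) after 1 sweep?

Iteration 1:
  x_1 = (2 - (1)·1.0000) / (5) = 0.2000
  x_2 = (10 - (2)·1.0000) / (5) = 1.6000

(0.2000, 1.6000)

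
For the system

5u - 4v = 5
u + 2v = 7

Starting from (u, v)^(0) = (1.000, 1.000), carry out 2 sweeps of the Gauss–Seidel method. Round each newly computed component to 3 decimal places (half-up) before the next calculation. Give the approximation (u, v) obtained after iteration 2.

(3.080, 1.960)

Iteration 1:
  u = (5 - (-4)·1.000) / (5) = 1.800
  v = (7 - (1)·1.800) / (2) = 2.600
Iteration 2:
  u = (5 - (-4)·2.600) / (5) = 3.080
  v = (7 - (1)·3.080) / (2) = 1.960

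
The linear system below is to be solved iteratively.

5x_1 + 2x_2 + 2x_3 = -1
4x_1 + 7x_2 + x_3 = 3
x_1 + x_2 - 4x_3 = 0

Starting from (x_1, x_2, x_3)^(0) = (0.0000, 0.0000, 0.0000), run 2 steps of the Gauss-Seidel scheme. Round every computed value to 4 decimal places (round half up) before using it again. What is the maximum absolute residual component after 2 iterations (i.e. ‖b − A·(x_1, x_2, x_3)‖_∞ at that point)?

Iteration 1:
  x_1 = (-1 - (2)·0.0000 - (2)·0.0000) / (5) = -0.2000
  x_2 = (3 - (4)·-0.2000 - (1)·0.0000) / (7) = 0.5429
  x_3 = (0 - (1)·-0.2000 - (1)·0.5429) / (-4) = 0.0857
Iteration 2:
  x_1 = (-1 - (2)·0.5429 - (2)·0.0857) / (5) = -0.4514
  x_2 = (3 - (4)·-0.4514 - (1)·0.0857) / (7) = 0.6743
  x_3 = (0 - (1)·-0.4514 - (1)·0.6743) / (-4) = 0.0557
Residual b − A·x = (-0.2030, 0.0298, -0.0001); ∞-norm = 0.2030

0.2030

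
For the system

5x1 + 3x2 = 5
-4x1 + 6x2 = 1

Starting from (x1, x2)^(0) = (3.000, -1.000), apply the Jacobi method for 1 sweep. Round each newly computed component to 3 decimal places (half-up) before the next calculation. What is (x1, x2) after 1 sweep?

(1.600, 2.167)

Iteration 1:
  x1 = (5 - (3)·-1.000) / (5) = 1.600
  x2 = (1 - (-4)·3.000) / (6) = 2.167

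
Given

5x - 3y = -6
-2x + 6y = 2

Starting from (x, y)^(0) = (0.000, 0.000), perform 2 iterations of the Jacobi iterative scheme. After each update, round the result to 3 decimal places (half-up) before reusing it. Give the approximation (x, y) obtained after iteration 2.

Iteration 1:
  x = (-6 - (-3)·0.000) / (5) = -1.200
  y = (2 - (-2)·0.000) / (6) = 0.333
Iteration 2:
  x = (-6 - (-3)·0.333) / (5) = -1.000
  y = (2 - (-2)·-1.200) / (6) = -0.067

(-1.000, -0.067)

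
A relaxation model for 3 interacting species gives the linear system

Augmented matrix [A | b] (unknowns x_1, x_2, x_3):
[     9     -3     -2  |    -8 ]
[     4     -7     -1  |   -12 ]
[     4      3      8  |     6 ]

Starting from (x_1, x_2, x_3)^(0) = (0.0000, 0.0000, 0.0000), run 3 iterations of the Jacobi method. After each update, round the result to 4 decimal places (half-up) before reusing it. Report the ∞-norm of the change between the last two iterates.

Iteration 1:
  x_1 = (-8 - (-3)·0.0000 - (-2)·0.0000) / (9) = -0.8889
  x_2 = (-12 - (4)·0.0000 - (-1)·0.0000) / (-7) = 1.7143
  x_3 = (6 - (4)·0.0000 - (3)·0.0000) / (8) = 0.7500
Iteration 2:
  x_1 = (-8 - (-3)·1.7143 - (-2)·0.7500) / (9) = -0.1508
  x_2 = (-12 - (4)·-0.8889 - (-1)·0.7500) / (-7) = 1.0992
  x_3 = (6 - (4)·-0.8889 - (3)·1.7143) / (8) = 0.5516
Iteration 3:
  x_1 = (-8 - (-3)·1.0992 - (-2)·0.5516) / (9) = -0.3999
  x_2 = (-12 - (4)·-0.1508 - (-1)·0.5516) / (-7) = 1.5493
  x_3 = (6 - (4)·-0.1508 - (3)·1.0992) / (8) = 0.4132
Change: (-0.2491, 0.4501, -0.1384) → max |·| = 0.4501

0.4501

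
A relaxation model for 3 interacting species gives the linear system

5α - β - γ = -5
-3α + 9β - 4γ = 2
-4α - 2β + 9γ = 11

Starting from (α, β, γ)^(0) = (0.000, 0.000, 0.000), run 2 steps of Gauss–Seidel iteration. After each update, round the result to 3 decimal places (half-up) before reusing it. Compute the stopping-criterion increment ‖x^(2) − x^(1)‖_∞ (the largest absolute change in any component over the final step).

0.377

Iteration 1:
  α = (-5 - (-1)·0.000 - (-1)·0.000) / (5) = -1.000
  β = (2 - (-3)·-1.000 - (-4)·0.000) / (9) = -0.111
  γ = (11 - (-4)·-1.000 - (-2)·-0.111) / (9) = 0.753
Iteration 2:
  α = (-5 - (-1)·-0.111 - (-1)·0.753) / (5) = -0.872
  β = (2 - (-3)·-0.872 - (-4)·0.753) / (9) = 0.266
  γ = (11 - (-4)·-0.872 - (-2)·0.266) / (9) = 0.894
Change: (0.128, 0.377, 0.141) → max |·| = 0.377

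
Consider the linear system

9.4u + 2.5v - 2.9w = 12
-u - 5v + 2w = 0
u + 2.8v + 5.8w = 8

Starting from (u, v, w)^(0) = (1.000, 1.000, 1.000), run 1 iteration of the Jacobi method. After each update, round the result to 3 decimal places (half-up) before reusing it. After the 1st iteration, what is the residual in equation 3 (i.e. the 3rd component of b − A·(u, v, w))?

Iteration 1:
  u = (12 - (2.5)·1.000 - (-2.9)·1.000) / (9.4) = 1.319
  v = (0 - (-1)·1.000 - (2)·1.000) / (-5) = 0.200
  w = (8 - (1)·1.000 - (2.8)·1.000) / (5.8) = 0.724
Residual b − A·x = (1.201, 0.871, 1.922)

1.922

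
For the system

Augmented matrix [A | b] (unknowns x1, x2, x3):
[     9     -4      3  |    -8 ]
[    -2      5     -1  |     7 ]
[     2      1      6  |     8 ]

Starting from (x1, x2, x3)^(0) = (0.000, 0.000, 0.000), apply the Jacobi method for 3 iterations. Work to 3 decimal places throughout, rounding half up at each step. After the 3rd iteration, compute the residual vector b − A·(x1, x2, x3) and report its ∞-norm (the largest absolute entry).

0.472

Iteration 1:
  x1 = (-8 - (-4)·0.000 - (3)·0.000) / (9) = -0.889
  x2 = (7 - (-2)·0.000 - (-1)·0.000) / (5) = 1.400
  x3 = (8 - (2)·0.000 - (1)·0.000) / (6) = 1.333
Iteration 2:
  x1 = (-8 - (-4)·1.400 - (3)·1.333) / (9) = -0.711
  x2 = (7 - (-2)·-0.889 - (-1)·1.333) / (5) = 1.311
  x3 = (8 - (2)·-0.889 - (1)·1.400) / (6) = 1.396
Iteration 3:
  x1 = (-8 - (-4)·1.311 - (3)·1.396) / (9) = -0.772
  x2 = (7 - (-2)·-0.711 - (-1)·1.396) / (5) = 1.395
  x3 = (8 - (2)·-0.711 - (1)·1.311) / (6) = 1.352
Residual b − A·x = (0.472, -0.167, 0.037); ∞-norm = 0.472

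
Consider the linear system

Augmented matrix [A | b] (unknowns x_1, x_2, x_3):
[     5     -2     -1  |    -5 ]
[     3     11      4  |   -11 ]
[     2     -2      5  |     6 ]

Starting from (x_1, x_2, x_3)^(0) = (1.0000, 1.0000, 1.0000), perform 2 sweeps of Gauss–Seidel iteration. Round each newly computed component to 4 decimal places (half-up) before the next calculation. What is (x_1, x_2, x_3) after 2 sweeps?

(-1.3302, -0.9493, 1.3524)

Iteration 1:
  x_1 = (-5 - (-2)·1.0000 - (-1)·1.0000) / (5) = -0.4000
  x_2 = (-11 - (3)·-0.4000 - (4)·1.0000) / (11) = -1.2545
  x_3 = (6 - (2)·-0.4000 - (-2)·-1.2545) / (5) = 0.8582
Iteration 2:
  x_1 = (-5 - (-2)·-1.2545 - (-1)·0.8582) / (5) = -1.3302
  x_2 = (-11 - (3)·-1.3302 - (4)·0.8582) / (11) = -0.9493
  x_3 = (6 - (2)·-1.3302 - (-2)·-0.9493) / (5) = 1.3524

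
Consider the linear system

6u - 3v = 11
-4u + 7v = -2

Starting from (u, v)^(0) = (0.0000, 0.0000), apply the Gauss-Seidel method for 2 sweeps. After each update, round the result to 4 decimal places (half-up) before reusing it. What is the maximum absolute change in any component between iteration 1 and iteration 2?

0.3810

Iteration 1:
  u = (11 - (-3)·0.0000) / (6) = 1.8333
  v = (-2 - (-4)·1.8333) / (7) = 0.7619
Iteration 2:
  u = (11 - (-3)·0.7619) / (6) = 2.2143
  v = (-2 - (-4)·2.2143) / (7) = 0.9796
Change: (0.3810, 0.2177) → max |·| = 0.3810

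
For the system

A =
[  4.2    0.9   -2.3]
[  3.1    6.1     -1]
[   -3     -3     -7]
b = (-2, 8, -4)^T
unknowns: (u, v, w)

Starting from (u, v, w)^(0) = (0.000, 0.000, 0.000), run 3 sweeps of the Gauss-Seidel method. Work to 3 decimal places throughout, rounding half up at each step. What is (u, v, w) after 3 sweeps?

(-0.755, 1.721, 0.157)

Iteration 1:
  u = (-2 - (0.9)·0.000 - (-2.3)·0.000) / (4.2) = -0.476
  v = (8 - (3.1)·-0.476 - (-1)·0.000) / (6.1) = 1.553
  w = (-4 - (-3)·-0.476 - (-3)·1.553) / (-7) = 0.110
Iteration 2:
  u = (-2 - (0.9)·1.553 - (-2.3)·0.110) / (4.2) = -0.749
  v = (8 - (3.1)·-0.749 - (-1)·0.110) / (6.1) = 1.710
  w = (-4 - (-3)·-0.749 - (-3)·1.710) / (-7) = 0.160
Iteration 3:
  u = (-2 - (0.9)·1.710 - (-2.3)·0.160) / (4.2) = -0.755
  v = (8 - (3.1)·-0.755 - (-1)·0.160) / (6.1) = 1.721
  w = (-4 - (-3)·-0.755 - (-3)·1.721) / (-7) = 0.157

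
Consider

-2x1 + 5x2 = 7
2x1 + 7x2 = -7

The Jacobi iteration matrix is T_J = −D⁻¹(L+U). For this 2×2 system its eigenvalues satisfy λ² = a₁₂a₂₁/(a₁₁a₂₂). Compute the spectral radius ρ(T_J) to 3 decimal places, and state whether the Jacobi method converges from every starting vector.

0.845

a₁₂a₂₁/(a₁₁a₂₂) = (5)·(2) / ((-2)·(7)) = -0.714286
ρ = √|-0.714286| = √0.714286 = 0.845
ρ < 1, so Jacobi converges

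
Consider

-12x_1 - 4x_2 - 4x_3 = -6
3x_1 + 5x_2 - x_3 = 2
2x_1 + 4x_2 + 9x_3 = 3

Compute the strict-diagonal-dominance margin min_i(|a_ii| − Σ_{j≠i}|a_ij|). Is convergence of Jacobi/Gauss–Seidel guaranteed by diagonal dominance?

row 1: |-12| − (4+4) = 4
row 2: |5| − (3+1) = 1
row 3: |9| − (2+4) = 3
minimum over rows = 1 → strictly diagonally dominant (convergence guaranteed)

1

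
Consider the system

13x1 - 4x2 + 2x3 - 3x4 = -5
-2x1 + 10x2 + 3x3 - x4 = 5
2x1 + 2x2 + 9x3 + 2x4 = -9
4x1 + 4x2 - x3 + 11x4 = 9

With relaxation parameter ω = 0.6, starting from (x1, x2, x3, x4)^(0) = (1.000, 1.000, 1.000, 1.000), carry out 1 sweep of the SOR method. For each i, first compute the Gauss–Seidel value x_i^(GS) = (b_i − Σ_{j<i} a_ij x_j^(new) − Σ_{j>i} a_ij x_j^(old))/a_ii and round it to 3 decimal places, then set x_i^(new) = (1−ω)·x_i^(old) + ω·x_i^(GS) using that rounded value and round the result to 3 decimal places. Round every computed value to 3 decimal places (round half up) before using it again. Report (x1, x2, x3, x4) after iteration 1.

Iteration 1:
  x1: GS value = (-5 - (-4)·1.000 - (2)·1.000 - (-3)·1.000) / (13) = 0.000;  x1 ← (1−ω)·1.000 + ω·0.000 = 0.400
  x2: GS value = (5 - (-2)·0.400 - (3)·1.000 - (-1)·1.000) / (10) = 0.380;  x2 ← (1−ω)·1.000 + ω·0.380 = 0.628
  x3: GS value = (-9 - (2)·0.400 - (2)·0.628 - (2)·1.000) / (9) = -1.451;  x3 ← (1−ω)·1.000 + ω·-1.451 = -0.471
  x4: GS value = (9 - (4)·0.400 - (4)·0.628 - (-1)·-0.471) / (11) = 0.402;  x4 ← (1−ω)·1.000 + ω·0.402 = 0.641

(0.400, 0.628, -0.471, 0.641)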